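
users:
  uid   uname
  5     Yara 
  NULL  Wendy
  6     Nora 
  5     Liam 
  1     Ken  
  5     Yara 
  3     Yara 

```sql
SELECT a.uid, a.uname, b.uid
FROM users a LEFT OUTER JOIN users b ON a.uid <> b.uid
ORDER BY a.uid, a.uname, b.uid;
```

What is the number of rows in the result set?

25

LEFT JOIN keeps every row from `users a`; unmatched rows get NULL for `users b`'s columns.
Matching on a.uid <> b.uid. A NULL in a compared column never satisfies the condition.
- a row (uid=5): matches 3 b row(s) → 3 output row(s).
- a row (uid=NULL): no match → kept, b columns NULL.
- a row (uid=6): matches 5 b row(s) → 5 output row(s).
- a row (uid=5): matches 3 b row(s) → 3 output row(s).
- a row (uid=1): matches 5 b row(s) → 5 output row(s).
- a row (uid=5): matches 3 b row(s) → 3 output row(s).
- a row (uid=3): matches 5 b row(s) → 5 output row(s).
Total: 24 matched + 1 padded = 25 rows.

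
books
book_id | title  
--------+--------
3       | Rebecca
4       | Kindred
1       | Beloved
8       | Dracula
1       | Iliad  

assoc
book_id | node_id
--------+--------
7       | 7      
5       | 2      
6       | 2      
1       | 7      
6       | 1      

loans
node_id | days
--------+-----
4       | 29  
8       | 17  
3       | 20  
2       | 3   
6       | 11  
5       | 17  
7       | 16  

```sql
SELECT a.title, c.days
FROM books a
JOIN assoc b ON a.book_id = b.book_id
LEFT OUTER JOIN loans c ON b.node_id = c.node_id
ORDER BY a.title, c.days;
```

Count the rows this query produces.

2

Step 1 — a INNER JOIN b on book_id → 2 row(s).
Then LEFT JOIN `loans c` on node_id: each of those 2 rows is kept; rows whose b.node_id has no match in c get NULL for c's columns.
Result: 2 row(s).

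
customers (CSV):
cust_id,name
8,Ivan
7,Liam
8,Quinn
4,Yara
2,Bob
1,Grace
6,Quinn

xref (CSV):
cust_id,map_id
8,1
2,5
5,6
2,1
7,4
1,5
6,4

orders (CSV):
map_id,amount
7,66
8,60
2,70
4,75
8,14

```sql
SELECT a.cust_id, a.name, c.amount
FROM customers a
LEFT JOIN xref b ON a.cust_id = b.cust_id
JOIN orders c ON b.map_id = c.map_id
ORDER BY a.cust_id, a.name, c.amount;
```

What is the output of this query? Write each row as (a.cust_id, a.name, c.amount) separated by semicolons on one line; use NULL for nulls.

(6, Quinn, 75); (7, Liam, 75)

Evaluate left to right. First `customers a LEFT JOIN xref b` on cust_id: 8 row(s).
Then INNER JOIN `orders c` on map_id: keep only rows whose b.map_id appears in c.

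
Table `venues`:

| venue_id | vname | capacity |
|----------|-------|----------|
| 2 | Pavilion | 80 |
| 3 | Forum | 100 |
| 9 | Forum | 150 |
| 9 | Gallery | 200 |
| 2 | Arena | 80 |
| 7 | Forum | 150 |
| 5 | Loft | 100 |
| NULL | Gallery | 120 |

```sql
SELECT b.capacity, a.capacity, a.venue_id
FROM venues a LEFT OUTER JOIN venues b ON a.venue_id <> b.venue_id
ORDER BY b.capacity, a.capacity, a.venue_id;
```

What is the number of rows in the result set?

39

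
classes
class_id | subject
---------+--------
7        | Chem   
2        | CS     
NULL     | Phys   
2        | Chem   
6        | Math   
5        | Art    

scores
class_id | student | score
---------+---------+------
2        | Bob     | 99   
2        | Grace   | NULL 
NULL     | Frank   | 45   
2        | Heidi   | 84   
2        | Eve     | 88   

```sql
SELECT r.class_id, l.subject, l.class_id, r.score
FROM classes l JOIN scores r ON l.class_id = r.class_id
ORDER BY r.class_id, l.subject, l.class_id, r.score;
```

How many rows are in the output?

8

INNER JOIN keeps only pairs where the ON condition holds.
Matching on l.class_id = r.class_id. A NULL in a compared column never satisfies the condition.
- class_id=7: no matching r row, dropped.
- class_id=2: 4 matching r row(s), so 4 row(s) emitted.
- class_id=NULL: no matching r row, dropped.
- class_id=2: 4 matching r row(s), so 4 row(s) emitted.
- class_id=6: no matching r row, dropped.
- class_id=5: no matching r row, dropped.
Total: 8 rows.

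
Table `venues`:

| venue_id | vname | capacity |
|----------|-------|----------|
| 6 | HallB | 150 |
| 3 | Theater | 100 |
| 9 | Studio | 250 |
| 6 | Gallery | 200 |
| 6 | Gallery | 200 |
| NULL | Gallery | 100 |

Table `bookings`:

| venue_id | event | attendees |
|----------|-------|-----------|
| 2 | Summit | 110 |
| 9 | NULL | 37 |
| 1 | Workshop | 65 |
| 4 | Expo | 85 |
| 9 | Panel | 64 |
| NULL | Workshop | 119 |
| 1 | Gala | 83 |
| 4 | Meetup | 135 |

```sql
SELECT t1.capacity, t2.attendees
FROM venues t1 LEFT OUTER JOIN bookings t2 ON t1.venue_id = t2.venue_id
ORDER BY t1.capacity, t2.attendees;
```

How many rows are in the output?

7

LEFT JOIN keeps every row from `venues`; unmatched rows get NULL for `bookings`'s columns.
Matching on t1.venue_id = t2.venue_id. A NULL in a compared column never satisfies the condition.
Matched pairs: 2; unmatched t1 rows kept: 5.
Total: 2 matched + 5 padded = 7 rows.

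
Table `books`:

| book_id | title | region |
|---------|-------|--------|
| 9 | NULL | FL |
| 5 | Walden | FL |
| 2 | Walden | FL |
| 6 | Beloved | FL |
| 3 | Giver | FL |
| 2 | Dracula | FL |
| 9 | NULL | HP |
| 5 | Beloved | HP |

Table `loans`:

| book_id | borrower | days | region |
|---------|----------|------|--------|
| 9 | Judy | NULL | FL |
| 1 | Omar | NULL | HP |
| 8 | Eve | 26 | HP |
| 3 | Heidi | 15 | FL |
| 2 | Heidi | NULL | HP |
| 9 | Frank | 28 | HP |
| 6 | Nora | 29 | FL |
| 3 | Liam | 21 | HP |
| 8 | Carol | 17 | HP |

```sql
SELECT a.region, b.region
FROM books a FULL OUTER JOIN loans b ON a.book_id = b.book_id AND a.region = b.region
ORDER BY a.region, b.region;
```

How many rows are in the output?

FULL OUTER JOIN keeps every row from both sides; unmatched rows get NULL for the other side's columns.
Matching on a.book_id = b.book_id AND a.region = b.region.
- book_id=9, region=FL: 1 matching b row(s), so 1 row(s) emitted.
- book_id=5, region=FL: no b row matches, row kept with b columns NULL.
- book_id=2, region=FL: no b row matches, row kept with b columns NULL.
- book_id=6, region=FL: 1 matching b row(s), so 1 row(s) emitted.
- book_id=3, region=FL: 1 matching b row(s), so 1 row(s) emitted.
- book_id=2, region=FL: no b row matches, row kept with b columns NULL.
- book_id=9, region=HP: 1 matching b row(s), so 1 row(s) emitted.
- book_id=5, region=HP: no b row matches, row kept with b columns NULL.
- plus 5 unmatched b row(s), each kept with NULL a columns.
Total: 4 matched + 9 padded = 13 rows.

13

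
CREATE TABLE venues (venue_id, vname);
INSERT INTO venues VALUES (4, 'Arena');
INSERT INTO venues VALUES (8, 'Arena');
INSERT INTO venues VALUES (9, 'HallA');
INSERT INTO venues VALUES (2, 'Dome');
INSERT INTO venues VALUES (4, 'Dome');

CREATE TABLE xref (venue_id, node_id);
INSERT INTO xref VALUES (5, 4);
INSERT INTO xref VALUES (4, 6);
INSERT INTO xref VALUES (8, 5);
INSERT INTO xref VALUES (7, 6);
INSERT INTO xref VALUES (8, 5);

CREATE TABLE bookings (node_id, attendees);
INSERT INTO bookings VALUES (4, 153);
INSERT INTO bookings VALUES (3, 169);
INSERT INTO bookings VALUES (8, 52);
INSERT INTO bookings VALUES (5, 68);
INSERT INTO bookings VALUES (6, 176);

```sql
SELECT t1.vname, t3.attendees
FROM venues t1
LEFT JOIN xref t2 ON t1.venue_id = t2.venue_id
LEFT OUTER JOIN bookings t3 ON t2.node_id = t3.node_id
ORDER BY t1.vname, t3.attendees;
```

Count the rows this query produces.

6

Evaluate left to right. First `venues t1 LEFT JOIN xref t2` on venue_id: 6 row(s).
Then LEFT JOIN `bookings t3` on node_id: each of those 6 rows is kept; rows whose t2.node_id has no match in t3 get NULL for t3's columns.
Result: 6 row(s).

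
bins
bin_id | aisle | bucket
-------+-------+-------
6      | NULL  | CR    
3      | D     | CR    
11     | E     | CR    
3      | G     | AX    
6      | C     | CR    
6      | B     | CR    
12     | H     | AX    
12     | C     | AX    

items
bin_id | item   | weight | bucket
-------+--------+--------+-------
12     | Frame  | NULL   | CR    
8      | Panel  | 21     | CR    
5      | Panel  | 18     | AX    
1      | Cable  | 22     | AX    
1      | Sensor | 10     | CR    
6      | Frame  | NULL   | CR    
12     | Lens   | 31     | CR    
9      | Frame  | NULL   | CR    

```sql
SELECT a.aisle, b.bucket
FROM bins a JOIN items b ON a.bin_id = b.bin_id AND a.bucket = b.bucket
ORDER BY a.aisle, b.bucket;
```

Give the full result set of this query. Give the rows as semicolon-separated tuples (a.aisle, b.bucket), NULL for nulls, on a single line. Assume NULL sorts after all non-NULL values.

INNER JOIN keeps only pairs where the ON condition holds.
Matching on a.bin_id = b.bin_id AND a.bucket = b.bucket.
- bin_id=6, bucket=CR: 1 matching b row(s), so 1 row(s) emitted.
- bin_id=3, bucket=CR: no matching b row, dropped.
- bin_id=11, bucket=CR: no matching b row, dropped.
- bin_id=3, bucket=AX: no matching b row, dropped.
- bin_id=6, bucket=CR: 1 matching b row(s), so 1 row(s) emitted.
- bin_id=6, bucket=CR: 1 matching b row(s), so 1 row(s) emitted.
- bin_id=12, bucket=AX: no matching b row, dropped.
- bin_id=12, bucket=AX: no matching b row, dropped.
After projecting and ordering:
a.aisle | b.bucket
B | CR
C | CR
NULL | CR

(B, CR); (C, CR); (NULL, CR)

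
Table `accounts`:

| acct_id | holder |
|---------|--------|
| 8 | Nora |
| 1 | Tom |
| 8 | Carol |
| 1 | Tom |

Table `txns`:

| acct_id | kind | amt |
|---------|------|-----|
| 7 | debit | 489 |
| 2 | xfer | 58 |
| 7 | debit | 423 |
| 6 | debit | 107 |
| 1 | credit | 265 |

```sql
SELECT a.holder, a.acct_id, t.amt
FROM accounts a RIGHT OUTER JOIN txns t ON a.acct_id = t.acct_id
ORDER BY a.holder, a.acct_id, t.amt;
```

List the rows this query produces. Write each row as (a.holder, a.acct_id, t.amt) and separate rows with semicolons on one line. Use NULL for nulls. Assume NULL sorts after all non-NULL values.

RIGHT JOIN keeps every row from `txns`; unmatched rows get NULL for `accounts`'s columns.
Matching on a.acct_id = t.acct_id.
- a[0] acct_id=8 → no match.
- a[1] acct_id=1 → 1 match(es) in t → 1 row(s).
- a[2] acct_id=8 → no match.
- a[3] acct_id=1 → 1 match(es) in t → 1 row(s).
- plus 4 unmatched t row(s), each kept with NULL a columns.
After projecting and ordering:
a.holder | a.acct_id | t.amt
Tom | 1 | 265
Tom | 1 | 265
NULL | NULL | 58
NULL | NULL | 107
NULL | NULL | 423
NULL | NULL | 489

(Tom, 1, 265); (Tom, 1, 265); (NULL, NULL, 58); (NULL, NULL, 107); (NULL, NULL, 423); (NULL, NULL, 489)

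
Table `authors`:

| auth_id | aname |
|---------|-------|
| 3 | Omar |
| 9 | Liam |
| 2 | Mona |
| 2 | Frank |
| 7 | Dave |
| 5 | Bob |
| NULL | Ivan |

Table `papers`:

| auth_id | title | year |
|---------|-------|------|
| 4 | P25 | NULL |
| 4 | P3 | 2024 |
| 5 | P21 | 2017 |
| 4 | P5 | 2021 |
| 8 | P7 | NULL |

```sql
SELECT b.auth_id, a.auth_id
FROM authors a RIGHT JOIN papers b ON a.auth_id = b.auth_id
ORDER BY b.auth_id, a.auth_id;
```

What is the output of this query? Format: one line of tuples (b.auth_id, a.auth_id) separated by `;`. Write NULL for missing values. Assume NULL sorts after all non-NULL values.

RIGHT JOIN keeps every row from `papers`; unmatched rows get NULL for `authors`'s columns.
Matching on a.auth_id = b.auth_id. A NULL in a compared column never satisfies the condition.
- auth_id=3: no matching b row.
- auth_id=9: no matching b row.
- auth_id=2: no matching b row.
- auth_id=2: no matching b row.
- auth_id=7: no matching b row.
- auth_id=5: 1 matching b row(s), so 1 row(s) emitted.
- auth_id=NULL: no matching b row.
- 4 row(s) from b found no a partner → padded with NULL.
After projecting and ordering:
b.auth_id | a.auth_id
4 | NULL
4 | NULL
4 | NULL
5 | 5
8 | NULL

(4, NULL); (4, NULL); (4, NULL); (5, 5); (8, NULL)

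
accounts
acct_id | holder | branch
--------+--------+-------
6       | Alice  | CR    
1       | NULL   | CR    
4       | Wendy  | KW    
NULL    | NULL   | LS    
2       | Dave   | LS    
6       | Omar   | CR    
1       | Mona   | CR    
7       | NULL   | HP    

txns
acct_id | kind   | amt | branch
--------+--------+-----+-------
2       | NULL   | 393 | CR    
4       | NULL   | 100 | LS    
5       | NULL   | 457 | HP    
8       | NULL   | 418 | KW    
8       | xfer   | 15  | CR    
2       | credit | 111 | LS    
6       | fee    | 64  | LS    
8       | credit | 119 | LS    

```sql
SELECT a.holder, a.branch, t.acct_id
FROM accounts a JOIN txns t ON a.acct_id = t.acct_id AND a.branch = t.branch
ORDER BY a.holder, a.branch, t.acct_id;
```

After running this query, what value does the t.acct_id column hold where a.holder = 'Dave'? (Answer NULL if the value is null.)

INNER JOIN keeps only pairs where the ON condition holds.
Matching on a.acct_id = t.acct_id AND a.branch = t.branch. A NULL in a compared column never satisfies the condition.
- a[0] acct_id=6, branch=CR → no match; dropped.
- a[1] acct_id=1, branch=CR → no match; dropped.
- a[2] acct_id=4, branch=KW → no match; dropped.
- a[3] acct_id=NULL, branch=LS → no match; dropped.
- a[4] acct_id=2, branch=LS → 1 match(es) in t → 1 row(s).
- a[5] acct_id=6, branch=CR → no match; dropped.
- a[6] acct_id=1, branch=CR → no match; dropped.
- a[7] acct_id=7, branch=HP → no match; dropped.

2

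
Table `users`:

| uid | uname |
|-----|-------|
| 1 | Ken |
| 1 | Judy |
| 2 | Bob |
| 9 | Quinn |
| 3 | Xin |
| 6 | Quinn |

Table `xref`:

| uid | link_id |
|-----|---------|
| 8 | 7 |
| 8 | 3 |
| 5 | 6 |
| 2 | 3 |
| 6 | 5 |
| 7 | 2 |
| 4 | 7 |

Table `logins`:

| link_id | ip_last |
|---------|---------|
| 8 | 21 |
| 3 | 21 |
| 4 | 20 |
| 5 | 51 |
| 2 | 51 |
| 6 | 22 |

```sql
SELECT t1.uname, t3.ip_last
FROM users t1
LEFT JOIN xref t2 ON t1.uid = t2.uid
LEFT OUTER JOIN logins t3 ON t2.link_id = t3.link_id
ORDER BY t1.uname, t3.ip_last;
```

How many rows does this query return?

Evaluate left to right. First `users t1 LEFT JOIN xref t2` on uid: 6 row(s).
Then LEFT JOIN `logins t3` on link_id: each of those 6 rows is kept; rows whose t2.link_id has no match in t3 get NULL for t3's columns.
Result: 6 row(s).

6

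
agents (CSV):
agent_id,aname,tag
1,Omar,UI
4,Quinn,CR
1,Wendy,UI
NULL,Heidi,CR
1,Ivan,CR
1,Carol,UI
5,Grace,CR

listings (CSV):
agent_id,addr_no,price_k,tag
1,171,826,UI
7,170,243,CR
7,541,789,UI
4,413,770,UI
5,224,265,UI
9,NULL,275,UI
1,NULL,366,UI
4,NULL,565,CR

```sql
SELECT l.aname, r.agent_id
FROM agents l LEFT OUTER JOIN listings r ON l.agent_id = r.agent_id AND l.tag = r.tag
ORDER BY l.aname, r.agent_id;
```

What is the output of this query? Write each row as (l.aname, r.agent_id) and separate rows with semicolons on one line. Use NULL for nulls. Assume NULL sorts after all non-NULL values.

LEFT JOIN keeps every row from `agents`; unmatched rows get NULL for `listings`'s columns.
Matching on l.agent_id = r.agent_id AND l.tag = r.tag. A NULL in a compared column never satisfies the condition.
- agent_id=1, tag=UI: 2 matching r row(s), so 2 row(s) emitted.
- agent_id=4, tag=CR: 1 matching r row(s), so 1 row(s) emitted.
- agent_id=1, tag=UI: 2 matching r row(s), so 2 row(s) emitted.
- agent_id=NULL, tag=CR: no r row matches, row kept with r columns NULL.
- agent_id=1, tag=CR: no r row matches, row kept with r columns NULL.
- agent_id=1, tag=UI: 2 matching r row(s), so 2 row(s) emitted.
- agent_id=5, tag=CR: no r row matches, row kept with r columns NULL.
After projecting and ordering:
l.aname | r.agent_id
Carol | 1
Carol | 1
Grace | NULL
Heidi | NULL
Ivan | NULL
Omar | 1
Omar | 1
Quinn | 4
Wendy | 1
Wendy | 1

(Carol, 1); (Carol, 1); (Grace, NULL); (Heidi, NULL); (Ivan, NULL); (Omar, 1); (Omar, 1); (Quinn, 4); (Wendy, 1); (Wendy, 1)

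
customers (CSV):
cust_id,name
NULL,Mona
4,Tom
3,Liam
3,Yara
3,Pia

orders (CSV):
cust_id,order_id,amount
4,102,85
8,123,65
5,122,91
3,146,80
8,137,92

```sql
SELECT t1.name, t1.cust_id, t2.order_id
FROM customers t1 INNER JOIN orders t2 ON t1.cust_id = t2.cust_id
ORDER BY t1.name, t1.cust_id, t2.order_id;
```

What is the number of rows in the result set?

INNER JOIN keeps only pairs where the ON condition holds.
Matching on t1.cust_id = t2.cust_id. A NULL in a compared column never satisfies the condition.
Matched pairs: 4.
Total: 4 rows.

4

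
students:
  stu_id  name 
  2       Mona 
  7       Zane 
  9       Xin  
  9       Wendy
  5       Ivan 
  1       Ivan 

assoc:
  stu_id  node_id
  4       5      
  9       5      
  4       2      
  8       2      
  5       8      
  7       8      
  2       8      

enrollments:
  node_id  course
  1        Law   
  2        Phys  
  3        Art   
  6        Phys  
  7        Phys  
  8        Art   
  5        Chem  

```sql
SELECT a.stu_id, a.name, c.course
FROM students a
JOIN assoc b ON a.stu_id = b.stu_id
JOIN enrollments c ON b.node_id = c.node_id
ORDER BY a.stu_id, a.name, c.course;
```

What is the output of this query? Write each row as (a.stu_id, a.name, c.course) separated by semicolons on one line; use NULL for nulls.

(2, Mona, Art); (5, Ivan, Art); (7, Zane, Art); (9, Wendy, Chem); (9, Xin, Chem)

Evaluate left to right. First `students a INNER JOIN assoc b` on stu_id: 5 row(s).
Then INNER JOIN `enrollments c` on node_id: keep only rows whose b.node_id appears in c.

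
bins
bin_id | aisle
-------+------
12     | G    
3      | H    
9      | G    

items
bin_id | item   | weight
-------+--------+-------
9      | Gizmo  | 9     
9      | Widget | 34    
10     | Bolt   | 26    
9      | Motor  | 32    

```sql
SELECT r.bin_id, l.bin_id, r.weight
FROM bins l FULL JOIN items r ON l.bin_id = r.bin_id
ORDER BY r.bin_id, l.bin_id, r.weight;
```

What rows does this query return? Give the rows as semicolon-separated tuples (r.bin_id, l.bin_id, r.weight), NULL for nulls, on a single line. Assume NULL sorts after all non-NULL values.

(9, 9, 9); (9, 9, 32); (9, 9, 34); (10, NULL, 26); (NULL, 3, NULL); (NULL, 12, NULL)

FULL OUTER JOIN keeps every row from both sides; unmatched rows get NULL for the other side's columns.
Matching on l.bin_id = r.bin_id.
- l (bin_id=12) has no partner → padded with NULL.
- l (bin_id=3) has no partner → padded with NULL.
- l (bin_id=9) pairs with 3 row(s) of r.
- 1 row(s) from r found no l partner → padded with NULL.
After projecting and ordering:
r.bin_id | l.bin_id | r.weight
9 | 9 | 9
9 | 9 | 32
9 | 9 | 34
10 | NULL | 26
NULL | 3 | NULL
NULL | 12 | NULL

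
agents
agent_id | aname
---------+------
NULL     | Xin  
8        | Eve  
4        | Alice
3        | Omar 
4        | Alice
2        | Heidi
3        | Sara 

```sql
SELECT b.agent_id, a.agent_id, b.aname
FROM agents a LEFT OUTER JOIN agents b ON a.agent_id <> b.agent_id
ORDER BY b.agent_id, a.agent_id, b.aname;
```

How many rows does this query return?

LEFT JOIN keeps every row from `agents a`; unmatched rows get NULL for `agents b`'s columns.
Matching on a.agent_id <> b.agent_id. A NULL in a compared column never satisfies the condition.
- agent_id=NULL: no b row matches, row kept with b columns NULL.
- agent_id=8: 5 matching b row(s), so 5 row(s) emitted.
- agent_id=4: 4 matching b row(s), so 4 row(s) emitted.
- agent_id=3: 4 matching b row(s), so 4 row(s) emitted.
- agent_id=4: 4 matching b row(s), so 4 row(s) emitted.
- agent_id=2: 5 matching b row(s), so 5 row(s) emitted.
- agent_id=3: 4 matching b row(s), so 4 row(s) emitted.
Total: 26 matched + 1 padded = 27 rows.

27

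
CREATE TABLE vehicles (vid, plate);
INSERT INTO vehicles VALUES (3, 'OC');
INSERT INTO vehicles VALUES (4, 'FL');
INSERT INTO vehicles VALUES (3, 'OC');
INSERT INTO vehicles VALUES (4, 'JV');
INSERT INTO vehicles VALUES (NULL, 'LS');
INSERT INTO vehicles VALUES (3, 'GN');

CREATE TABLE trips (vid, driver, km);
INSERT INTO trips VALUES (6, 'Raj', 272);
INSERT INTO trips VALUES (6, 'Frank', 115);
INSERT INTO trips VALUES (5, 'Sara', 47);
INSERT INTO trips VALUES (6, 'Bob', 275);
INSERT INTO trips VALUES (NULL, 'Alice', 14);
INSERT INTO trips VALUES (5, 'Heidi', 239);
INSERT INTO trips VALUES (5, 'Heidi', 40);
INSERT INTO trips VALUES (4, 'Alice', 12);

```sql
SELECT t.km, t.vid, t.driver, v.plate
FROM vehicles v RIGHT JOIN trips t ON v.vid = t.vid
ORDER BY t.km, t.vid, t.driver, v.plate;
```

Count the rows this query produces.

RIGHT JOIN keeps every row from `trips`; unmatched rows get NULL for `vehicles`'s columns.
Matching on v.vid = t.vid. A NULL in a compared column never satisfies the condition.
Matched pairs: 2; unmatched t rows kept: 7.
Total: 2 matched + 7 padded = 9 rows.

9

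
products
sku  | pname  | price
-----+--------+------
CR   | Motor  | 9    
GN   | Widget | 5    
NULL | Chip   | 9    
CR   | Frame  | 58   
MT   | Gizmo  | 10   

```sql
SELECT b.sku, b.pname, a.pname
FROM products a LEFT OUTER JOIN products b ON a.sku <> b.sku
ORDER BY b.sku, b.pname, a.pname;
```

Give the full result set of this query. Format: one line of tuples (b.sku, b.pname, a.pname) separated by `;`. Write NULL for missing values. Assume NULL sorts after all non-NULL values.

(CR, Frame, Gizmo); (CR, Frame, Widget); (CR, Motor, Gizmo); (CR, Motor, Widget); (GN, Widget, Frame); (GN, Widget, Gizmo); (GN, Widget, Motor); (MT, Gizmo, Frame); (MT, Gizmo, Motor); (MT, Gizmo, Widget); (NULL, NULL, Chip)

LEFT JOIN keeps every row from `products a`; unmatched rows get NULL for `products b`'s columns.
Matching on a.sku <> b.sku. A NULL in a compared column never satisfies the condition.
Matched pairs: 10; unmatched a rows kept: 1.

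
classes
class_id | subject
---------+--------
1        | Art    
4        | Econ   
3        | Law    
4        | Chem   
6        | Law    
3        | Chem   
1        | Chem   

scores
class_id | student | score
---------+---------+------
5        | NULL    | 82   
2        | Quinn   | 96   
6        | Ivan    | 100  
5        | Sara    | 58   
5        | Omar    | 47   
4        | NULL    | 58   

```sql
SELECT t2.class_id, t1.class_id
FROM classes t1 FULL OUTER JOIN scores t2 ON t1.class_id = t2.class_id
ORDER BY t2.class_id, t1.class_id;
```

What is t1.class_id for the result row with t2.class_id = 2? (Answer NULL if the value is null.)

NULL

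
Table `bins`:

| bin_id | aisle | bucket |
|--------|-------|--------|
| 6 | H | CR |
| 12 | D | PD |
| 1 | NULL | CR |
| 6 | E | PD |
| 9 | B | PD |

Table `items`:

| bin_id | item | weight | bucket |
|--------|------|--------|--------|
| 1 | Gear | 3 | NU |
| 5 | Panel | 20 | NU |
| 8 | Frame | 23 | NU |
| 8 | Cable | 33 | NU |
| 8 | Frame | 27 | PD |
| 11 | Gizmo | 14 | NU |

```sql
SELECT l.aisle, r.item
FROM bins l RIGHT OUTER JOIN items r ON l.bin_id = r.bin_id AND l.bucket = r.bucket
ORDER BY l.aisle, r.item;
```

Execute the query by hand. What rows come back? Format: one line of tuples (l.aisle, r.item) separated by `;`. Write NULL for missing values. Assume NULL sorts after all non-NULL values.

RIGHT JOIN keeps every row from `items`; unmatched rows get NULL for `bins`'s columns.
Matching on l.bin_id = r.bin_id AND l.bucket = r.bucket.
- l row (bin_id=6, bucket=CR): no match.
- l row (bin_id=12, bucket=PD): no match.
- l row (bin_id=1, bucket=CR): no match.
- l row (bin_id=6, bucket=PD): no match.
- l row (bin_id=9, bucket=PD): no match.
- 6 r row(s) had no l match → kept, l columns NULL.
After projecting and ordering:
l.aisle | r.item
NULL | Cable
NULL | Frame
NULL | Frame
NULL | Gear
NULL | Gizmo
NULL | Panel

(NULL, Cable); (NULL, Frame); (NULL, Frame); (NULL, Gear); (NULL, Gizmo); (NULL, Panel)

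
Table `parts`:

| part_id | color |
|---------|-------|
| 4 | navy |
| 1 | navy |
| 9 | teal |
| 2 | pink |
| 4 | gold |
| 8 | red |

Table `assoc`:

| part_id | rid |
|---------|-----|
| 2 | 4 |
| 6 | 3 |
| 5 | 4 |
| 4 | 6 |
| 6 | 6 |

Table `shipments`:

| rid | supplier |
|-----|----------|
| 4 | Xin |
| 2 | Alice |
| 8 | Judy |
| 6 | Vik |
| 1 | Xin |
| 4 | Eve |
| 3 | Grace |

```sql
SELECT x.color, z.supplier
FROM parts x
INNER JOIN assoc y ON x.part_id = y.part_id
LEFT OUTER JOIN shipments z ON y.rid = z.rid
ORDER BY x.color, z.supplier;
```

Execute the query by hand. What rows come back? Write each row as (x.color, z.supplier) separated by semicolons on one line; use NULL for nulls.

Step 1 — x INNER JOIN y on part_id → 3 row(s).
Then LEFT JOIN `shipments z` on rid: each of those 3 rows is kept; rows whose y.rid has no match in z get NULL for z's columns.

(gold, Vik); (navy, Vik); (pink, Eve); (pink, Xin)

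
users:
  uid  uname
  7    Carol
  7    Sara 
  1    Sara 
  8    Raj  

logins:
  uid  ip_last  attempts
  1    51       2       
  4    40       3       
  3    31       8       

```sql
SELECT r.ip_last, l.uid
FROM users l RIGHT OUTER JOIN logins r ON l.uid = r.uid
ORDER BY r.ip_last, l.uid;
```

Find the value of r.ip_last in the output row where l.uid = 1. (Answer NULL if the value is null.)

RIGHT JOIN keeps every row from `logins`; unmatched rows get NULL for `users`'s columns.
Matching on l.uid = r.uid.
Matched pairs: 1; unmatched r rows kept: 2.

51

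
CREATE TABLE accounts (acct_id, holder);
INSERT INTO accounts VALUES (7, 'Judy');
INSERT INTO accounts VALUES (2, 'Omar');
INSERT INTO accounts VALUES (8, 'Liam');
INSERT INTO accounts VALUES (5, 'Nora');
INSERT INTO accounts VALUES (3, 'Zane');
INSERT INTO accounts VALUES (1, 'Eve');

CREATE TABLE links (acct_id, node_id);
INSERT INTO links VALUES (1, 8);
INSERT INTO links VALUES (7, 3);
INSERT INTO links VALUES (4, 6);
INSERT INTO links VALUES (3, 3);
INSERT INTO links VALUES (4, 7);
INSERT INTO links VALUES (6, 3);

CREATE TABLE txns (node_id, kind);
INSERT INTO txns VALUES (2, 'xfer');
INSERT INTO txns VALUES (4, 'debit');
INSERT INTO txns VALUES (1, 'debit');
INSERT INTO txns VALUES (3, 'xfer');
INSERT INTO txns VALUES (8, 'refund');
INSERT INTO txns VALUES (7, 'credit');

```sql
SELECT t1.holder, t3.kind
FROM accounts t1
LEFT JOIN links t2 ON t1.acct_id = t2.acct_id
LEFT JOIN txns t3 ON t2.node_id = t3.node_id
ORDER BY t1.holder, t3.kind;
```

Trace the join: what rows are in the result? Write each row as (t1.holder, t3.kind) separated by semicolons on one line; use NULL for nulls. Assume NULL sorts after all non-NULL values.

(Eve, refund); (Judy, xfer); (Liam, NULL); (Nora, NULL); (Omar, NULL); (Zane, xfer)

Step 1 — t1 LEFT JOIN t2 on acct_id → 6 row(s).
Then LEFT JOIN `txns t3` on node_id: each of those 6 rows is kept; rows whose t2.node_id has no match in t3 get NULL for t3's columns.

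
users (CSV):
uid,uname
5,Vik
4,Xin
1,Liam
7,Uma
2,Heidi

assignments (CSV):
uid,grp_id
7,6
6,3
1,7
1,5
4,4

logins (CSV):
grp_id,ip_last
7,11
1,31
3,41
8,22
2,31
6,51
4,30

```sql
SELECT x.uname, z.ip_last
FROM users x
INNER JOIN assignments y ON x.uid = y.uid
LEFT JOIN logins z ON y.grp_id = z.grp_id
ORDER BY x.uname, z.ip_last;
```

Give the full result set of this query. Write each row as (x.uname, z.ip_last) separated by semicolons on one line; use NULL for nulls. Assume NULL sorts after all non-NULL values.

Step 1 — x INNER JOIN y on uid → 4 row(s).
Then LEFT JOIN `logins z` on grp_id: each of those 4 rows is kept; rows whose y.grp_id has no match in z get NULL for z's columns.

(Liam, 11); (Liam, NULL); (Uma, 51); (Xin, 30)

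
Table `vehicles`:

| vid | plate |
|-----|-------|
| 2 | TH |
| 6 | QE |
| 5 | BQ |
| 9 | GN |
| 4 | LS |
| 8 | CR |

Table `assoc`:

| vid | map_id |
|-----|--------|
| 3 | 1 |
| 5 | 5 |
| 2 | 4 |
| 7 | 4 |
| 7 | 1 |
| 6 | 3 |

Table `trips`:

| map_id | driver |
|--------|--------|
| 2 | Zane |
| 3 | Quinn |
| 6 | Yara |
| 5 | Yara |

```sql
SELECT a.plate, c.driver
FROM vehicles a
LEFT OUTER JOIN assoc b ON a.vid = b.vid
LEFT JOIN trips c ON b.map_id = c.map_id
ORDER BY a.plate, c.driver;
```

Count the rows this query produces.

6

Evaluate left to right. First `vehicles a LEFT JOIN assoc b` on vid: 6 row(s).
Then LEFT JOIN `trips c` on map_id: each of those 6 rows is kept; rows whose b.map_id has no match in c get NULL for c's columns.
Result: 6 row(s).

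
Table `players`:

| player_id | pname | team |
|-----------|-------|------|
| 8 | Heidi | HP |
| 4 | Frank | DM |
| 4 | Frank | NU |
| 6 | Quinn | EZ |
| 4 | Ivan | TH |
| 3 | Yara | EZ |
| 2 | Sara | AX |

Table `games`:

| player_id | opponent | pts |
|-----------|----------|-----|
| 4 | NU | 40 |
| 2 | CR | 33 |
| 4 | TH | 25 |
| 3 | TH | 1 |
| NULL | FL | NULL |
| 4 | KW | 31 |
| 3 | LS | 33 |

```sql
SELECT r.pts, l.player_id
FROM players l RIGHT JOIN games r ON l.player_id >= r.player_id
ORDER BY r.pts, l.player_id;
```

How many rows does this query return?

35

RIGHT JOIN keeps every row from `games`; unmatched rows get NULL for `players`'s columns.
Matching on l.player_id >= r.player_id. A NULL in a compared column never satisfies the condition.
- l (player_id=8) pairs with 6 row(s) of r.
- l (player_id=4) pairs with 6 row(s) of r.
- l (player_id=4) pairs with 6 row(s) of r.
- l (player_id=6) pairs with 6 row(s) of r.
- l (player_id=4) pairs with 6 row(s) of r.
- l (player_id=3) pairs with 3 row(s) of r.
- l (player_id=2) pairs with 1 row(s) of r.
- 1 row(s) from r found no l partner → padded with NULL.
Total: 34 matched + 1 padded = 35 rows.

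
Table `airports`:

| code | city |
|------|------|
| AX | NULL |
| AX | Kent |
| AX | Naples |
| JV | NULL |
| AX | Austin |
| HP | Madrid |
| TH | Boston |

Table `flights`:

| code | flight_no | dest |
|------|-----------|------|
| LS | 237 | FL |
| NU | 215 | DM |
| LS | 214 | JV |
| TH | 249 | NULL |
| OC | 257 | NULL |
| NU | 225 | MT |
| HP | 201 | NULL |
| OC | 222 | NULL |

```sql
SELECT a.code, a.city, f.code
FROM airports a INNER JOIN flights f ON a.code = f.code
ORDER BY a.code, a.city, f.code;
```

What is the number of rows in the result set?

2

INNER JOIN keeps only pairs where the ON condition holds.
Matching on a.code = f.code.
- a (code=AX) has no partner → excluded.
- a (code=AX) has no partner → excluded.
- a (code=AX) has no partner → excluded.
- a (code=JV) has no partner → excluded.
- a (code=AX) has no partner → excluded.
- a (code=HP) pairs with 1 row(s) of f.
- a (code=TH) pairs with 1 row(s) of f.
Total: 2 rows.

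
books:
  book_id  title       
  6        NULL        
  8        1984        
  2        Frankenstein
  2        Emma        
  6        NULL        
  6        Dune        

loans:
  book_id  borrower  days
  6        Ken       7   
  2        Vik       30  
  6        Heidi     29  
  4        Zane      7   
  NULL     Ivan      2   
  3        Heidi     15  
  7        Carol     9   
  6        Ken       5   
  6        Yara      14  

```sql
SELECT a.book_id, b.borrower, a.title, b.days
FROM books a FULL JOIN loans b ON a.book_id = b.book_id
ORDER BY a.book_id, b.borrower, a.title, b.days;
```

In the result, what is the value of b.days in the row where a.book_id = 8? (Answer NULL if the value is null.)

FULL OUTER JOIN keeps every row from both sides; unmatched rows get NULL for the other side's columns.
Matching on a.book_id = b.book_id. A NULL in a compared column never satisfies the condition.
- book_id=6: 4 matching b row(s), so 4 row(s) emitted.
- book_id=8: no b row matches, row kept with b columns NULL.
- book_id=2: 1 matching b row(s), so 1 row(s) emitted.
- book_id=2: 1 matching b row(s), so 1 row(s) emitted.
- book_id=6: 4 matching b row(s), so 4 row(s) emitted.
- book_id=6: 4 matching b row(s), so 4 row(s) emitted.
- plus 4 unmatched b row(s), each kept with NULL a columns.

NULL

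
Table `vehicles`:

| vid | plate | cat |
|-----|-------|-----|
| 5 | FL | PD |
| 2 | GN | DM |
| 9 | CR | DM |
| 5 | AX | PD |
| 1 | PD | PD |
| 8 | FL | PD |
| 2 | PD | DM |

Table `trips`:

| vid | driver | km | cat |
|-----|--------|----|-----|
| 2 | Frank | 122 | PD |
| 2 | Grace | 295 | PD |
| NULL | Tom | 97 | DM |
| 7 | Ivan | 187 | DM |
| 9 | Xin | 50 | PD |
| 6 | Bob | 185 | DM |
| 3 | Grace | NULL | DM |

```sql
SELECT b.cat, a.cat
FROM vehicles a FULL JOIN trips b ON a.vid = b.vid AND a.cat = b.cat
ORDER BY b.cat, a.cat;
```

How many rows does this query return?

FULL OUTER JOIN keeps every row from both sides; unmatched rows get NULL for the other side's columns.
Matching on a.vid = b.vid AND a.cat = b.cat. A NULL in a compared column never satisfies the condition.
- a[0] vid=5, cat=PD → no match; kept with NULLs on the b side.
- a[1] vid=2, cat=DM → no match; kept with NULLs on the b side.
- a[2] vid=9, cat=DM → no match; kept with NULLs on the b side.
- a[3] vid=5, cat=PD → no match; kept with NULLs on the b side.
- a[4] vid=1, cat=PD → no match; kept with NULLs on the b side.
- a[5] vid=8, cat=PD → no match; kept with NULLs on the b side.
- a[6] vid=2, cat=DM → no match; kept with NULLs on the b side.
- 7 b row(s) had no a match → kept, a columns NULL.
Total: 0 matched + 14 padded = 14 rows.

14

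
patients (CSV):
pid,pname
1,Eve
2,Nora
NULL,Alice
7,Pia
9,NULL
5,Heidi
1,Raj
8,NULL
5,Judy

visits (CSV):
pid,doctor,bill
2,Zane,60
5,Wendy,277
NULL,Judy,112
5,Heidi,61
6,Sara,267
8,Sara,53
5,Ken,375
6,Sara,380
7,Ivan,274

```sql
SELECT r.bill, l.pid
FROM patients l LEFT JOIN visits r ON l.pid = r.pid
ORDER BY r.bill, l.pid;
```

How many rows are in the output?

13

LEFT JOIN keeps every row from `patients`; unmatched rows get NULL for `visits`'s columns.
Matching on l.pid = r.pid. A NULL in a compared column never satisfies the condition.
Matched pairs: 9; unmatched l rows kept: 4.
Total: 9 matched + 4 padded = 13 rows.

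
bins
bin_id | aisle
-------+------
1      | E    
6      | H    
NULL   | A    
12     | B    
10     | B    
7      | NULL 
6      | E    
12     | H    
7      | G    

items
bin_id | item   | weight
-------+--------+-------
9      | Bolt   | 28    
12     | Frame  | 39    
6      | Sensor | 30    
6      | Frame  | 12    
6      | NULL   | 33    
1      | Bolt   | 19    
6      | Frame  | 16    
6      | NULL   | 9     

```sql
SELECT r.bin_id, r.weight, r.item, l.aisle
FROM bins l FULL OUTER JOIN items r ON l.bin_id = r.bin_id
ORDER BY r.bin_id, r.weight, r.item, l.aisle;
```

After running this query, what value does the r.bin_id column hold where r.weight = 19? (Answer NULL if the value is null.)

1

FULL OUTER JOIN keeps every row from both sides; unmatched rows get NULL for the other side's columns.
Matching on l.bin_id = r.bin_id. A NULL in a compared column never satisfies the condition.
- l (bin_id=1) pairs with 1 row(s) of r.
- l (bin_id=6) pairs with 5 row(s) of r.
- l (bin_id=NULL) has no partner → padded with NULL.
- l (bin_id=12) pairs with 1 row(s) of r.
- l (bin_id=10) has no partner → padded with NULL.
- l (bin_id=7) has no partner → padded with NULL.
- l (bin_id=6) pairs with 5 row(s) of r.
- l (bin_id=12) pairs with 1 row(s) of r.
- l (bin_id=7) has no partner → padded with NULL.
- plus 1 unmatched r row(s), each kept with NULL l columns.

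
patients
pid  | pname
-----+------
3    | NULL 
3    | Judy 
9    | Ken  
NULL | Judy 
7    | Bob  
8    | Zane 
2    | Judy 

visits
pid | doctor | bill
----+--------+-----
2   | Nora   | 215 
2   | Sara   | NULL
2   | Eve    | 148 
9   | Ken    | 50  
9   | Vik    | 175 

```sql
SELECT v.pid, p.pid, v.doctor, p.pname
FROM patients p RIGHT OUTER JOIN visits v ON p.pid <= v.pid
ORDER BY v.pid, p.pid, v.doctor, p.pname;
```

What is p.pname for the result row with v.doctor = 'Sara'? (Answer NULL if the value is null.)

Judy

RIGHT JOIN keeps every row from `visits`; unmatched rows get NULL for `patients`'s columns.
Matching on p.pid <= v.pid. A NULL in a compared column never satisfies the condition.
Matched pairs: 15; unmatched v rows kept: 0.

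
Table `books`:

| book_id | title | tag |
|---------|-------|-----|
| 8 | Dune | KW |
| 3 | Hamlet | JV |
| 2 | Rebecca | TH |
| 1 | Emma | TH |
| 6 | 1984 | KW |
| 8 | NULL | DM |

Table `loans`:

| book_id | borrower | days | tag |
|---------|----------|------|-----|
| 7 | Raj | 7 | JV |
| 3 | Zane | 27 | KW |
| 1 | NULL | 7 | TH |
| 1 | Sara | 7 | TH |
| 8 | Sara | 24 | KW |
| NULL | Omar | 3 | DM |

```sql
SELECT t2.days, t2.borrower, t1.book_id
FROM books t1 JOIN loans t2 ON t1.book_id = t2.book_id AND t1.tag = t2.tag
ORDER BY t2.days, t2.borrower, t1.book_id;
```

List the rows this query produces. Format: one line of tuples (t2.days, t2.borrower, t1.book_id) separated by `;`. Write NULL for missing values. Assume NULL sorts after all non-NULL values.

INNER JOIN keeps only pairs where the ON condition holds.
Matching on t1.book_id = t2.book_id AND t1.tag = t2.tag. A NULL in a compared column never satisfies the condition.
Matched pairs: 3.

(7, Sara, 1); (7, NULL, 1); (24, Sara, 8)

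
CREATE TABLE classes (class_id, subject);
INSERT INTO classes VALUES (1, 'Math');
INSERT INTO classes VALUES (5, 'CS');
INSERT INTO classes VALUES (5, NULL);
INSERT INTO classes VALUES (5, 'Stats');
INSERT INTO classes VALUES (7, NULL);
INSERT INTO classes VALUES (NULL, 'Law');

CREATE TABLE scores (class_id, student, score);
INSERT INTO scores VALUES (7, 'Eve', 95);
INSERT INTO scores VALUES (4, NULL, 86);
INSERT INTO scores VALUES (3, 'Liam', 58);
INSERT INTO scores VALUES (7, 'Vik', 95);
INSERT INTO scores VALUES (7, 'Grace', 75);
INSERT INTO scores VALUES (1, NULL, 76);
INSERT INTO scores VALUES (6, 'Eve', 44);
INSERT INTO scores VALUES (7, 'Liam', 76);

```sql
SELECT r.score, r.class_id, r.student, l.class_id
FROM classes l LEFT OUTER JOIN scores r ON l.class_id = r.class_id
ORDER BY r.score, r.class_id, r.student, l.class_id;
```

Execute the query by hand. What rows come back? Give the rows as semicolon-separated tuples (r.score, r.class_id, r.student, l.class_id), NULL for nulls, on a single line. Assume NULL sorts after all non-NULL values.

LEFT JOIN keeps every row from `classes`; unmatched rows get NULL for `scores`'s columns.
Matching on l.class_id = r.class_id. A NULL in a compared column never satisfies the condition.
- l[0] class_id=1 → 1 match(es) in r → 1 row(s).
- l[1] class_id=5 → no match; kept with NULLs on the r side.
- l[2] class_id=5 → no match; kept with NULLs on the r side.
- l[3] class_id=5 → no match; kept with NULLs on the r side.
- l[4] class_id=7 → 4 match(es) in r → 4 row(s).
- l[5] class_id=NULL → no match; kept with NULLs on the r side.
After projecting and ordering:
r.score | r.class_id | r.student | l.class_id
75 | 7 | Grace | 7
76 | 1 | NULL | 1
76 | 7 | Liam | 7
95 | 7 | Eve | 7
95 | 7 | Vik | 7
NULL | NULL | NULL | 5
NULL | NULL | NULL | 5
NULL | NULL | NULL | 5
NULL | NULL | NULL | NULL

(75, 7, Grace, 7); (76, 1, NULL, 1); (76, 7, Liam, 7); (95, 7, Eve, 7); (95, 7, Vik, 7); (NULL, NULL, NULL, 5); (NULL, NULL, NULL, 5); (NULL, NULL, NULL, 5); (NULL, NULL, NULL, NULL)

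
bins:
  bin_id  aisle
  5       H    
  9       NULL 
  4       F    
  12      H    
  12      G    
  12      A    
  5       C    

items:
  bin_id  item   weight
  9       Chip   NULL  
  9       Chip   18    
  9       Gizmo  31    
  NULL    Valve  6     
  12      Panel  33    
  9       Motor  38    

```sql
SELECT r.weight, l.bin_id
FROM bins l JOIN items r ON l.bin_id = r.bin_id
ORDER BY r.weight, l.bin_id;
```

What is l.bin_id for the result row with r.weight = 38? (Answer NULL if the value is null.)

9

INNER JOIN keeps only pairs where the ON condition holds.
Matching on l.bin_id = r.bin_id. A NULL in a compared column never satisfies the condition.
Matched pairs: 7.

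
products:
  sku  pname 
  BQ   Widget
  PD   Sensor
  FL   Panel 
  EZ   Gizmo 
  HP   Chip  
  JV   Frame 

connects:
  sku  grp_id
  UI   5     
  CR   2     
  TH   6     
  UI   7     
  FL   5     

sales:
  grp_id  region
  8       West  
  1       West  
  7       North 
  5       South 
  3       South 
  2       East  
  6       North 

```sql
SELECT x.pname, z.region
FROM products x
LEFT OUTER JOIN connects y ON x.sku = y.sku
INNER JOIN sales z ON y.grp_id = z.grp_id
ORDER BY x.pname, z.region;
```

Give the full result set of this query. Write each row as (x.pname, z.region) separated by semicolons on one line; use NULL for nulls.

Evaluate left to right. First `products x LEFT JOIN connects y` on sku: 6 row(s).
Then INNER JOIN `sales z` on grp_id: keep only rows whose y.grp_id appears in z.

(Panel, South)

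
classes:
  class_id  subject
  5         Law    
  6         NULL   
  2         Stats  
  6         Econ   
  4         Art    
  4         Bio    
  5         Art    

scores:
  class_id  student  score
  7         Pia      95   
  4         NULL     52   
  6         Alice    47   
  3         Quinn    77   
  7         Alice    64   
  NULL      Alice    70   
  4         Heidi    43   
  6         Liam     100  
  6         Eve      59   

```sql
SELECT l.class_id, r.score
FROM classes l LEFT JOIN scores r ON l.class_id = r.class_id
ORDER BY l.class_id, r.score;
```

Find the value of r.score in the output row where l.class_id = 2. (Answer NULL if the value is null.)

LEFT JOIN keeps every row from `classes`; unmatched rows get NULL for `scores`'s columns.
Matching on l.class_id = r.class_id. A NULL in a compared column never satisfies the condition.
- l[0] class_id=5 → no match; kept with NULLs on the r side.
- l[1] class_id=6 → 3 match(es) in r → 3 row(s).
- l[2] class_id=2 → no match; kept with NULLs on the r side.
- l[3] class_id=6 → 3 match(es) in r → 3 row(s).
- l[4] class_id=4 → 2 match(es) in r → 2 row(s).
- l[5] class_id=4 → 2 match(es) in r → 2 row(s).
- l[6] class_id=5 → no match; kept with NULLs on the r side.

NULL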